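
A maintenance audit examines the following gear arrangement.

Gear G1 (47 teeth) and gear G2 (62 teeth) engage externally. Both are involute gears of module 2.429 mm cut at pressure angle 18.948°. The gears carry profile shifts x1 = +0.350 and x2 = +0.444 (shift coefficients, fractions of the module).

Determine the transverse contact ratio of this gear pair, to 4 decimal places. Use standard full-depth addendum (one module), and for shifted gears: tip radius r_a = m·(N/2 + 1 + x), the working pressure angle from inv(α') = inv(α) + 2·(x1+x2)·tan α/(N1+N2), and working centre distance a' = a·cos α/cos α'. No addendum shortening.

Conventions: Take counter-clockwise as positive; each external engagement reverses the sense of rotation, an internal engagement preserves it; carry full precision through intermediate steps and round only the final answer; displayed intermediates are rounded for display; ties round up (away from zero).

1.7199

class = single-mesh tooth geometry [involute pair 47T × 62T, m = 2.429]
base radii: r_b1 = 53.988463, r_b2 = 71.218823
tip radii: r_a1 = 60.360650, r_a2 = 78.806476
inv(α') = inv(18.948°) + 2·(+0.350+0.444)·tan α/(47+62) = 0.01760943  ⇒  α' = 21.10231°
a' = a·cos α / cos α' = 132.3805·cos 18.948°/cos 21.10231° = 134.207366
action lengths: √(r_a1²−r_b1²) = 26.993591, √(r_a2²−r_b2²) = 33.739293
base pitch p_b = π·m·cos α = 7.217436
CR = (26.993591 + 33.739293 − 134.207366·sin 21.10231°)/7.217436 = 1.719947
contact ratio ≈ 1.7199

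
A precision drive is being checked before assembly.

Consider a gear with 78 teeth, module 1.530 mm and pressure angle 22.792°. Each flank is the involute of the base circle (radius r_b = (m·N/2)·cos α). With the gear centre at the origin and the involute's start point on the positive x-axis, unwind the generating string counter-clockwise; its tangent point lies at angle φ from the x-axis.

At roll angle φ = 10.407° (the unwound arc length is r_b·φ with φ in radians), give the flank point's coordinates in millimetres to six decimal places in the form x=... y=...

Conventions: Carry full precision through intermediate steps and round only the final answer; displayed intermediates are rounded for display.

topology: single-mesh involute geometry — m = 1.530, N = 78
pitch radius r_p = m·N/2 = 1.530·78/2 = 59.670000
base radius r_b = r_p·cos α = 59.670000·cos 22.792° = 55.010802
roll angle φ = 10.407° = 0.18163642 rad
x = r_b·(cos φ + φ·sin φ) = 55.910784
y = r_b·(sin φ − φ·cos φ) = 0.109522

x=55.910784 y=0.109522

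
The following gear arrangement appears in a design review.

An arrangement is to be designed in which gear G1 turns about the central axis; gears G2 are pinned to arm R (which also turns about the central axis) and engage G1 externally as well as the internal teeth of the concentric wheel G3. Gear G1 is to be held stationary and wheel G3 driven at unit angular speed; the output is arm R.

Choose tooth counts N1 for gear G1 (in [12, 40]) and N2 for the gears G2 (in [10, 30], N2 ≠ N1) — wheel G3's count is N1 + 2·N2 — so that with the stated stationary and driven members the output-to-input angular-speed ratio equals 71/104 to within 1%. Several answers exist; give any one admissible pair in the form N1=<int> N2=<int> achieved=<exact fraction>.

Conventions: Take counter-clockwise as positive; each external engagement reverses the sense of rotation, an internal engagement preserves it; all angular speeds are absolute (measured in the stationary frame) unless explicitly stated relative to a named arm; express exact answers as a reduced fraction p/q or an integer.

N1=33 N2=19 achieved=71/104

topology: planetary set — design target 71/104, arm = carrier (Willis)
Willis with ω_sun = 0: ω_arm/ω_ring = N3/(N1+N3); set equal to 71/104  ⇒  N3/N1 = (71/104)/(1 − 71/104) = 71/33
N3 = N1 + 2·N2  ⇒  N2/N1 = (N3/N1 − 1)/2 = (71/33 − 1)/2 = 19/33
smallest multiple with N1 ≥ 12 and N2 ≥ 10: k = 1  ⇒  N1 = 1·33 = 33, N2 = 1·19 = 19 (N1 ≤ 40, N2 ≤ 30, N2 ≠ N1 ✓), N3 = 33 + 2·19 = 71
check: N3/(N1+N3) with N1 = 33, N3 = 71 gives 71/104; |achieved − target| = 0 ≤ 71/10400 ✓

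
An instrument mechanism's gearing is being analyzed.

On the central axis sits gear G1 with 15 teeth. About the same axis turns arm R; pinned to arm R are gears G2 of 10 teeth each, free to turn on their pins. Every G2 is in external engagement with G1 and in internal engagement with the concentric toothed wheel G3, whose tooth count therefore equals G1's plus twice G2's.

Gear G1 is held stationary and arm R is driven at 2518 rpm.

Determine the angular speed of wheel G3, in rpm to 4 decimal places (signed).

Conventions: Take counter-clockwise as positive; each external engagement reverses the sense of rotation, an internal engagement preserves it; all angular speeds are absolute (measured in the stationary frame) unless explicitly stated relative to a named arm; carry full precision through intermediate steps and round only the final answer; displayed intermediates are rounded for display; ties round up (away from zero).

recognized (axles ride arm R): planetary set, 15/10/35 teeth
normalise by the input: solve with ω_arm = 1, then scale by 2518 rpm
ring teeth: 15 + 2·10 = 35
15(ω_sun−ω_arm) = −35(ω_ring−ω_arm),  ω_sun = 0, ω_arm = 1
ω_ring = 1 − (15/35)(0−1) = 10/7
scale: ω_ring = 10/7 × 2518 rpm = +3597.1429 rpm

+3597.1429 rpm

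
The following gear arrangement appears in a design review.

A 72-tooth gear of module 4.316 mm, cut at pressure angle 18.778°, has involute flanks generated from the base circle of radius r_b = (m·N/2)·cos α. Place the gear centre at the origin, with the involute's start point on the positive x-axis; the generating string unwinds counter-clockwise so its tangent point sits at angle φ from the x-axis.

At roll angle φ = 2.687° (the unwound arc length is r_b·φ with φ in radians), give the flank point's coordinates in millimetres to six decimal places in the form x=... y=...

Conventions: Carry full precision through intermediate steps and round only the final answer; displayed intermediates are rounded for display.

x=147.267469 y=0.005056

recognized (one wheel, involute flank): single-mesh tooth geometry, m = 4.316, N = 72
pitch radius r_p = m·N/2 = 4.316·72/2 = 155.376000
base radius r_b = r_p·cos α = 155.376000·cos 18.778° = 147.105791
roll angle φ = 2.687° = 0.04689700 rad
x = r_b·(cos φ + φ·sin φ) = 147.267469
y = r_b·(sin φ − φ·cos φ) = 0.005056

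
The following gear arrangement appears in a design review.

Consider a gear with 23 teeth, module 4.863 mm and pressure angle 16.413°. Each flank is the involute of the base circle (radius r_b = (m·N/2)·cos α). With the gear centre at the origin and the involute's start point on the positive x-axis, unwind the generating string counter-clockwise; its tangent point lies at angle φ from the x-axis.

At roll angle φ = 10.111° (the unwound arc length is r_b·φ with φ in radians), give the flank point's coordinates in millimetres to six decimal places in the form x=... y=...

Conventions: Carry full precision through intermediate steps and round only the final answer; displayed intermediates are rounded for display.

topology: single-mesh involute geometry — m = 4.863, N = 23
pitch radius r_p = m·N/2 = 4.863·23/2 = 55.924500
base radius r_b = r_p·cos α = 55.924500·cos 16.413° = 53.645570
roll angle φ = 10.111° = 0.17647024 rad
x = r_b·(cos φ + φ·sin φ) = 54.474387
y = r_b·(sin φ − φ·cos φ) = 0.097966

x=54.474387 y=0.097966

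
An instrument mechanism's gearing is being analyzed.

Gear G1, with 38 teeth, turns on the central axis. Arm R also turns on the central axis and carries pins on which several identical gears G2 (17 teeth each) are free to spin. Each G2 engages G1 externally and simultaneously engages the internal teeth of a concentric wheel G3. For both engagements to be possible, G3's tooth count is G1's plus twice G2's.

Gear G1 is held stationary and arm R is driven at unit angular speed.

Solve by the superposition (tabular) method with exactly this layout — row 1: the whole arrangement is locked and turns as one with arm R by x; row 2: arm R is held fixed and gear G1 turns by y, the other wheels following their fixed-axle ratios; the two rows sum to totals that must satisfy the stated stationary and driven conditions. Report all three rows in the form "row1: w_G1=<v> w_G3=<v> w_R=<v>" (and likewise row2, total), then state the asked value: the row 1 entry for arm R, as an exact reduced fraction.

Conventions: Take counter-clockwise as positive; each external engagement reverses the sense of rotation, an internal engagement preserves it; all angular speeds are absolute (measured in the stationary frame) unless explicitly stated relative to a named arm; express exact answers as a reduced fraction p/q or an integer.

row1: w_G1=1 w_G3=1 w_R=1
row2: w_G1=-1 w_G3=19/36 w_R=0
total: w_G1=0 w_G3=55/36 w_R=1
asked value: 1

planetary set (38T centre, 17T on arm, 72T internal) — Willis relation
row 1 (train locked, turned with arm): all members turn x
superposition row 2 [arm held]: sun y, ring −(38/72)·y, arm 0
boundary: total ω_sun = x + y = 0 and total ω_arm = x = 1  ⇒  y = -1, x = 1
row 2 ring = −(38/72)·(-1) = 19/36
totals (row 1 + row 2): sun 1 + (-1) = 0, ring 1 + 19/36 = 55/36, arm 1 + 0 = 1
asked cell (row1, arm) = 1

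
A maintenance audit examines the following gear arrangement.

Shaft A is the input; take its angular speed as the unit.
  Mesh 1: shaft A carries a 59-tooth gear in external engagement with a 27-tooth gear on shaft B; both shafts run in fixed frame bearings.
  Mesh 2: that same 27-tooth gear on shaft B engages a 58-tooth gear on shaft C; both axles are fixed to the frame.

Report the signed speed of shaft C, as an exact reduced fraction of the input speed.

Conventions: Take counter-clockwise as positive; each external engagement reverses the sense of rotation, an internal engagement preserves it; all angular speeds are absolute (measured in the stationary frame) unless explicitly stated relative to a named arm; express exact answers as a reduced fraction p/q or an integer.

59/58

2-mesh fixed-axis compound train (all bearings frame-fixed)
mesh 1 [59T→27T]: |ω|/ω_in = 1×59/27 = 59/27, sense flips to −
mesh 2 [27T→58T]: |ω|/ω_in = (59/27)×27/58 = 59/58, sense flips to +
signed output speed (× input speed) = 59/58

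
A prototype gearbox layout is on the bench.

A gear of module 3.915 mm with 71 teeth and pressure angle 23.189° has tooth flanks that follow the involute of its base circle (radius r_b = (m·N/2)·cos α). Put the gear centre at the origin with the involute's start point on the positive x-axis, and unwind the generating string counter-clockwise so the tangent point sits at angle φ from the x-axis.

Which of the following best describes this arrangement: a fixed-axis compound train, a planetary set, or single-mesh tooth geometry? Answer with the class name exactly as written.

single-mesh involute tooth geometry (71T wheel at module 3.915)
classification: single-mesh tooth geometry

single-mesh tooth geometry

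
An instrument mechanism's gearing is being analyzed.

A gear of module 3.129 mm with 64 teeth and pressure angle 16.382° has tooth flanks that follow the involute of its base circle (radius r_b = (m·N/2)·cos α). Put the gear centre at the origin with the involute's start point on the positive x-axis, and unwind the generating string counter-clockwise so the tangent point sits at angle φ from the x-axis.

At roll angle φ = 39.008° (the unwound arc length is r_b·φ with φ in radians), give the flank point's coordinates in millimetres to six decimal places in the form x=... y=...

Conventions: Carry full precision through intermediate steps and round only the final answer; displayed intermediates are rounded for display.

recognized (one wheel, involute flank): single-mesh tooth geometry, m = 3.129, N = 64
pitch radius r_p = m·N/2 = 3.129·64/2 = 100.128000
base radius r_b = r_p·cos α = 100.128000·cos 16.382° = 96.063066
roll angle φ = 39.008° = 0.68081803 rad
x = r_b·(cos φ + φ·sin φ) = 115.812156
y = r_b·(sin φ − φ·cos φ) = 9.644130

x=115.812156 y=9.644130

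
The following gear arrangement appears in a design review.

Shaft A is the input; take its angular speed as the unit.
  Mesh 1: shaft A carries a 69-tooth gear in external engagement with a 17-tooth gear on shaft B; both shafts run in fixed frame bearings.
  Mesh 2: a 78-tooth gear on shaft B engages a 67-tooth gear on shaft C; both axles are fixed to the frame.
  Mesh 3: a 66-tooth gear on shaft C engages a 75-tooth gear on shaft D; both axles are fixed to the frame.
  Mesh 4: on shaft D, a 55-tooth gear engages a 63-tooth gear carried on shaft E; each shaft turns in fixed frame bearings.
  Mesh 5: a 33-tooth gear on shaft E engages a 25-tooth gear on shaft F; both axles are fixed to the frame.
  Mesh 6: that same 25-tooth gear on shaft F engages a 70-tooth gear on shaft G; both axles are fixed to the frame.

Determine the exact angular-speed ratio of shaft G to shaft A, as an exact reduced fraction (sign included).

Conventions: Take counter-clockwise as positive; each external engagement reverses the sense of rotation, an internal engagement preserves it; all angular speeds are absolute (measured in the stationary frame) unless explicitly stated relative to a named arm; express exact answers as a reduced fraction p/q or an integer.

2387814/1395275

class = fixed-axis compound train [6 meshes; 6 ratios multiply, 6 sense flips]
mesh 1 [69T→17T]: running ratio 69/17, sense −
mesh 2 [78T→67T]: running ratio 5382/1139, sense +
mesh 3 [66T→75T]: running ratio 118404/28475, sense −
mesh 4 [55T→63T]: running ratio 144716/39865, sense +
mesh 5 [33T→25T]: running ratio 4775628/996625, sense −
mesh 6 [25T→70T]: running ratio 2387814/1395275, sense +
ω_out/ω_in = 2387814/1395275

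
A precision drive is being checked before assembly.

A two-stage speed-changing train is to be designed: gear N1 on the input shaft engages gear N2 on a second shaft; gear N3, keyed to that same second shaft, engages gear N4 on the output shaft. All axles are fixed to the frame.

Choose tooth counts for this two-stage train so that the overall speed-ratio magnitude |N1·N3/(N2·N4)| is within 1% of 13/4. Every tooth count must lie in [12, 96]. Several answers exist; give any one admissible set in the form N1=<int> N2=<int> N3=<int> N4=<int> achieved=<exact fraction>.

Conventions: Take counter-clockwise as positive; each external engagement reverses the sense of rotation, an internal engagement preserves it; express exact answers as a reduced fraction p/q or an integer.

2-stage fixed-axis compound train for ratio 13/4
target = 13/4 in lowest terms: an exact hit needs N1·N3 = k·13 and N2·N4 = k·4 for one integer k, every count in [12, 96]; additionally prefer no 1:1 stage (N1 ≠ N2, N3 ≠ N4)
k = 1…35: no 1:1-free in-range split of k·13 and k·4 into factor pairs; take k = 36
k = 36: N1·N3 = 468 = 13·36, N2·N4 = 144 = 12·12
achieved = 13·36/(12·12) = 13/4; |achieved − target| = 0 ≤ 13/400 ✓

N1=13 N2=12 N3=36 N4=12 achieved=13/4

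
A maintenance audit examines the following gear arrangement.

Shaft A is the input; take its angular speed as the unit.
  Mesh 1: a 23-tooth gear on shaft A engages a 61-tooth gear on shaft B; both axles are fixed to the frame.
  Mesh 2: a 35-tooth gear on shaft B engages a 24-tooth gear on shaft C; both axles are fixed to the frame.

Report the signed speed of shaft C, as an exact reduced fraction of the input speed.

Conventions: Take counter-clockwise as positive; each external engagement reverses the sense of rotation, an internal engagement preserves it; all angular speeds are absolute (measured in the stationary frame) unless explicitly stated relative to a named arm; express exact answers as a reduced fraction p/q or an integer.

805/1464

2-mesh fixed-axis compound train (all bearings frame-fixed)
mesh 1 [23T→61T]: |ω|/ω_in = 1×23/61 = 23/61, sense flips to −
mesh 2 [35T→24T]: |ω|/ω_in = (23/61)×35/24 = 805/1464, sense flips to +
signed output speed (× input speed) = 805/1464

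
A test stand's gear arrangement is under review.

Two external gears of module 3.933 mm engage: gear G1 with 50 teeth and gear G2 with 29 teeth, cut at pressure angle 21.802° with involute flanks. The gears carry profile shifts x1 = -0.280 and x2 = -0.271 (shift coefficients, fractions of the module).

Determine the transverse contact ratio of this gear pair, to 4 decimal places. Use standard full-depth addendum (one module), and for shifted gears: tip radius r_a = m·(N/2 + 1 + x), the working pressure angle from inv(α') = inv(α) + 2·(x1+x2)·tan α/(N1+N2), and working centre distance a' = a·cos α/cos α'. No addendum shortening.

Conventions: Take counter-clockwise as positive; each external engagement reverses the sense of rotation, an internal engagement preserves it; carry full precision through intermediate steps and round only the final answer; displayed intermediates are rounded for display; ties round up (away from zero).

1.7708

recognized (one external pair, fixed centres): single-mesh tooth geometry, m = 3.933, N1 = 50, N2 = 29
base radii: r_b1 = 91.292094, r_b2 = 52.949415
tip radii: r_a1 = 101.156760, r_a2 = 59.895657
inv(α') = inv(21.802°) + 2·(-0.280-0.271)·tan α/(50+29) = 0.01391536  ⇒  α' = 19.56192°
a' = a·cos α / cos α' = 155.3535·cos 21.802°/cos 19.56192° = 153.077090
action lengths: √(r_a1²−r_b1²) = 43.571133, √(r_a2²−r_b2²) = 27.997307
base pitch p_b = π·m·cos α = 11.472103
CR = (43.571133 + 27.997307 − 153.077090·sin 19.56192°)/11.472103 = 1.770760
contact ratio ≈ 1.7708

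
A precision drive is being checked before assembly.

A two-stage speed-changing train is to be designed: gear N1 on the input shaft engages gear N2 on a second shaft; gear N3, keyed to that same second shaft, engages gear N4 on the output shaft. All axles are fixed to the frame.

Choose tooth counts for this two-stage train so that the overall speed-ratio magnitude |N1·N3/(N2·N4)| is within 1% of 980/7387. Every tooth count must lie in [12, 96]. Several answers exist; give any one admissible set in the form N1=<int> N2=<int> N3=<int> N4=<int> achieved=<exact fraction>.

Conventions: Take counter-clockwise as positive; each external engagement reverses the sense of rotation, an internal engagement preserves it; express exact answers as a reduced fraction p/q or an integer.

class = fixed-axis compound train [2-stage, 980/7387 wanted]
target = 980/7387 in lowest terms: an exact hit needs N1·N3 = k·980 and N2·N4 = k·7387 for one integer k, every count in [12, 96]; additionally prefer no 1:1 stage (N1 ≠ N2, N3 ≠ N4)
k = 1: N1·N3 = 980 = 14·70, N2·N4 = 7387 = 83·89
achieved = 14·70/(83·89) = 980/7387; |achieved − target| = 0 ≤ 49/36935 ✓

N1=14 N2=83 N3=70 N4=89 achieved=980/7387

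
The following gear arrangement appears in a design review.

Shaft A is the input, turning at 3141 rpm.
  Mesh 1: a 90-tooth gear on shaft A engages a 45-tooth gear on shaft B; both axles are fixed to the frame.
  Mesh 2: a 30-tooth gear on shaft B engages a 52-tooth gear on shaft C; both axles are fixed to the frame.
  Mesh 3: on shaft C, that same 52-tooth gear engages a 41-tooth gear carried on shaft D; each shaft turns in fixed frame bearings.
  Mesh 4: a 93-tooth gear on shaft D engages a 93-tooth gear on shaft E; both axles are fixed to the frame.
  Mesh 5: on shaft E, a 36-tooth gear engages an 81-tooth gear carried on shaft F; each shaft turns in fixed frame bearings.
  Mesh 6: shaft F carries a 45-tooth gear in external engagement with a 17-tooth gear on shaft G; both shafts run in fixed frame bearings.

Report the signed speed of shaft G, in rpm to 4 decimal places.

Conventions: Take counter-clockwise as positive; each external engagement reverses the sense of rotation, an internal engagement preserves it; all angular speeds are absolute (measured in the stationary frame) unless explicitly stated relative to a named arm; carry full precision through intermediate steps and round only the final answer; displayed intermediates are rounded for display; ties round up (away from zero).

+5407.7475 rpm

recognized (7 fixed axles, 6 meshes): fixed-axis compound train
mesh 1 [90T→45T]: ω = 3141.0000×90/45 = 6282.0000 rpm, sense flips to −
mesh 2 [30T→52T]: ω = 6282.0000×30/52 = 3624.2308 rpm, sense flips to +
mesh 3 [52T→41T]: ω = 3624.2308×52/41 = 4596.5854 rpm, sense flips to −
mesh 4 [93T→93T]: ω = 4596.5854×93/93 = 4596.5854 rpm, sense flips to +
mesh 5 [36T→81T]: ω = 4596.5854×36/81 = 2042.9268 rpm, sense flips to −
mesh 6 [45T→17T]: ω = 2042.9268×45/17 = 5407.7475 rpm, sense flips to +
signed output speed = +5407.7475 rpm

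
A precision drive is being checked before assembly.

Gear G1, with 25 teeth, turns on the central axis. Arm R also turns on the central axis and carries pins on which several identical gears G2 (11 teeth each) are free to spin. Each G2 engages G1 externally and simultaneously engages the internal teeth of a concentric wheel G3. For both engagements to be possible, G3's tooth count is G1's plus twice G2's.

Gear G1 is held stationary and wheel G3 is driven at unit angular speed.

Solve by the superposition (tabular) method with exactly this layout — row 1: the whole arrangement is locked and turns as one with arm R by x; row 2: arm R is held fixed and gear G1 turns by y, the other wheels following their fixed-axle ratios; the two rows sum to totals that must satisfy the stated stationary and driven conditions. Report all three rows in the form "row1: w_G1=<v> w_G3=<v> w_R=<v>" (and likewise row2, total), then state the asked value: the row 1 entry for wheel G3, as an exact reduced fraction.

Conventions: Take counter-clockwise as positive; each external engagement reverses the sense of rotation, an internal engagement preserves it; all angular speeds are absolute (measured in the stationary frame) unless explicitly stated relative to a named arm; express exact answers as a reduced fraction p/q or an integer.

topology: planetary set — G1 25T / G2 11T / G3 47T, arm = carrier (Willis)
row 1: whole set turns with the arm by x
row 2: sun turns y, ring = −(25/47)·y, arm 0
boundary: total ω_sun = x + y = 0 and total ω_ring = x − (25/47)·y = 1  ⇒  y = -47/72, x = 47/72
row 2 ring = −(25/47)·(-47/72) = 25/72
totals (row 1 + row 2): sun 47/72 + (-47/72) = 0, ring 47/72 + 25/72 = 1, arm 47/72 + 0 = 47/72
asked cell (row1, ring) = 47/72

row1: w_G1=47/72 w_G3=47/72 w_R=47/72
row2: w_G1=-47/72 w_G3=25/72 w_R=0
total: w_G1=0 w_G3=1 w_R=47/72
asked value: 47/72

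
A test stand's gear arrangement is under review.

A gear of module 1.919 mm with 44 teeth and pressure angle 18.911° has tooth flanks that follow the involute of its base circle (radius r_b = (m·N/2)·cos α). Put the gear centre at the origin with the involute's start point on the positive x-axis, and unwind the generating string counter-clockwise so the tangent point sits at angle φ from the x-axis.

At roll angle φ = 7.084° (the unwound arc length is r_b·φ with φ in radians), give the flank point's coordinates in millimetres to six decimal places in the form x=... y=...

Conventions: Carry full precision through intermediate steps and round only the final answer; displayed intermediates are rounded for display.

x=40.243308 y=0.025124

topology: single-mesh involute geometry — m = 1.919, N = 44
pitch radius r_p = m·N/2 = 1.919·44/2 = 42.218000
base radius r_b = r_p·cos α = 42.218000·cos 18.911° = 39.939206
roll angle φ = 7.084° = 0.12363912 rad
x = r_b·(cos φ + φ·sin φ) = 40.243308
y = r_b·(sin φ − φ·cos φ) = 0.025124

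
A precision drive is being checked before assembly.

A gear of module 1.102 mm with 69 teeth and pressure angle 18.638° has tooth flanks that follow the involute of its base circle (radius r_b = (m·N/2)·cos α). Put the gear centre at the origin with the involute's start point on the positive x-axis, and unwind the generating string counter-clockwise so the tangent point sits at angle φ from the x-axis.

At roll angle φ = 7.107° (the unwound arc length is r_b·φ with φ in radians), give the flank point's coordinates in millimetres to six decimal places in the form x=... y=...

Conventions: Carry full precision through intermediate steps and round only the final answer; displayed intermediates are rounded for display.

topology: single-mesh involute geometry — m = 1.102, N = 69
pitch radius r_p = m·N/2 = 1.102·69/2 = 38.019000
base radius r_b = r_p·cos α = 38.019000·cos 18.638° = 36.025157
roll angle φ = 7.107° = 0.12404055 rad
x = r_b·(cos φ + φ·sin φ) = 36.301234
y = r_b·(sin φ − φ·cos φ) = 0.022883

x=36.301234 y=0.022883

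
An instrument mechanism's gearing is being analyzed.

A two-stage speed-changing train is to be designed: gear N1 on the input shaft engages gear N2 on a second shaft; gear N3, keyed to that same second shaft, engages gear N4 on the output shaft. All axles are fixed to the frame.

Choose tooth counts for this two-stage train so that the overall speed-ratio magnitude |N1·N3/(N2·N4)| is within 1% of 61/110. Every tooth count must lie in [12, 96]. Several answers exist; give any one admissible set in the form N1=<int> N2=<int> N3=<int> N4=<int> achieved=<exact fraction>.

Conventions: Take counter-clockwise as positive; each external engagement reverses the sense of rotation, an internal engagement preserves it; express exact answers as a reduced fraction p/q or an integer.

N1=12 N2=15 N3=61 N4=88 achieved=61/110

2-stage fixed-axis compound train for ratio 61/110
target = 61/110 in lowest terms: an exact hit needs N1·N3 = k·61 and N2·N4 = k·110 for one integer k, every count in [12, 96]; additionally prefer no 1:1 stage (N1 ≠ N2, N3 ≠ N4)
k = 1…11: no 1:1-free in-range split of k·61 and k·110 into factor pairs; take k = 12
k = 12: N1·N3 = 732 = 12·61, N2·N4 = 1320 = 15·88
achieved = 12·61/(15·88) = 61/110; |achieved − target| = 0 ≤ 61/11000 ✓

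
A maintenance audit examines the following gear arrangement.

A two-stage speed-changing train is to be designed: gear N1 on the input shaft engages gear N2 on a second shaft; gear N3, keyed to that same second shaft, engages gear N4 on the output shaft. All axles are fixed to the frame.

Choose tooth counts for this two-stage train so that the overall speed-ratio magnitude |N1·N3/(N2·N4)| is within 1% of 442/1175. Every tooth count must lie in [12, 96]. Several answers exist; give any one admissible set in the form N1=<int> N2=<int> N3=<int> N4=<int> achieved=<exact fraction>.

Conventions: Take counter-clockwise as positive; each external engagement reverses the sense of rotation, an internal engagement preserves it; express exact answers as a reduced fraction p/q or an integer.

N1=13 N2=25 N3=34 N4=47 achieved=442/1175

2-stage fixed-axis compound train for ratio 442/1175
target = 442/1175 in lowest terms: an exact hit needs N1·N3 = k·442 and N2·N4 = k·1175 for one integer k, every count in [12, 96]; additionally prefer no 1:1 stage (N1 ≠ N2, N3 ≠ N4)
k = 1: N1·N3 = 442 = 13·34, N2·N4 = 1175 = 25·47
achieved = 13·34/(25·47) = 442/1175; |achieved − target| = 0 ≤ 221/58750 ✓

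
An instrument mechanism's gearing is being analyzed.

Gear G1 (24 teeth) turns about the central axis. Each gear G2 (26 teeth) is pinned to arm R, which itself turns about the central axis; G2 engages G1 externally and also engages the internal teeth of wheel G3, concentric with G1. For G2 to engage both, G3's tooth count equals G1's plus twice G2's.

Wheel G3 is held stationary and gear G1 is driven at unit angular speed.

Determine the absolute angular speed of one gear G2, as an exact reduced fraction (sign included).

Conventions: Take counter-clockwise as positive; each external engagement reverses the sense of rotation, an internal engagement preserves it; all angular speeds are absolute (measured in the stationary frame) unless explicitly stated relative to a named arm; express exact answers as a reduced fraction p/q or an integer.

-6/13

planetary set (24T centre, 26T on arm, 76T internal) — Willis relation
ring teeth: 24 + 2·26 = 76
24(ω_sun−ω_arm) = −76(ω_ring−ω_arm),  ω_ring = 0, ω_sun = 1
24(1−ω_arm) = −76(0−ω_arm)  ⇒  100·ω_arm = 24  ⇒  ω_arm = 6/25
sun–planet mesh: 24·(1−6/25) = −26·(ω_p−ω_arm)  ⇒  ω_p−ω_arm = -228/325
ω_p = 6/25 − 228/325 = -6/13
exact speed ratio = -6/13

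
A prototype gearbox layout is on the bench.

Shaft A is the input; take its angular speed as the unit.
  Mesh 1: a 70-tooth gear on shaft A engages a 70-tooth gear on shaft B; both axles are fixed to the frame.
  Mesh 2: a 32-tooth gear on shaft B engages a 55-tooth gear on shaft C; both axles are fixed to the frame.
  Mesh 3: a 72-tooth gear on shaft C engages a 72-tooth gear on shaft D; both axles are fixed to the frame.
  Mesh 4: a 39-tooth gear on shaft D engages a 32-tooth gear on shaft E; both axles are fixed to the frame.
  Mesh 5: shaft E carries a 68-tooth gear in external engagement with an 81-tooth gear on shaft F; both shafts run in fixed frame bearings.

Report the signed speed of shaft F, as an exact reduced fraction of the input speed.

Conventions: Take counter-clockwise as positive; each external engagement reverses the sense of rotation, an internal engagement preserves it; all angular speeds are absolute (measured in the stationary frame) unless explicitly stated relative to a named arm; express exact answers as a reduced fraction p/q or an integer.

-884/1485

5-mesh fixed-axis compound train (all bearings frame-fixed)
mesh 1 [70T→70T]: |ω|/ω_in = 1×70/70 = 1, sense flips to −
mesh 2 [32T→55T]: |ω|/ω_in = 1×32/55 = 32/55, sense flips to +
mesh 3 [72T→72T]: |ω|/ω_in = (32/55)×72/72 = 32/55, sense flips to −
mesh 4 [39T→32T]: |ω|/ω_in = (32/55)×39/32 = 39/55, sense flips to +
mesh 5 [68T→81T]: |ω|/ω_in = (39/55)×68/81 = 884/1485, sense flips to −
signed output speed (× input speed) = -884/1485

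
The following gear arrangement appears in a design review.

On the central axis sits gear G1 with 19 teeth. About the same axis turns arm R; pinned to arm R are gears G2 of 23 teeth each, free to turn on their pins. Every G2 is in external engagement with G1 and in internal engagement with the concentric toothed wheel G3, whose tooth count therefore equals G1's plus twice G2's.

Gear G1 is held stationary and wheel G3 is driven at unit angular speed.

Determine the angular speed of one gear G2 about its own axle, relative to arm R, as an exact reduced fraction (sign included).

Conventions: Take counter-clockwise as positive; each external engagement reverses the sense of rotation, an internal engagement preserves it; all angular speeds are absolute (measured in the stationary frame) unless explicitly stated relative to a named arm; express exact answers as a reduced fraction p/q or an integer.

recognized (axles ride arm R): planetary set, 19/23/65 teeth
ring teeth: 19 + 2·23 = 65
19(ω_sun−ω_arm) = −65(ω_ring−ω_arm),  ω_sun = 0, ω_ring = 1
19(0−ω_arm) = −65(1−ω_arm)  ⇒  84·ω_arm = 65  ⇒  ω_arm = 65/84
sun–planet mesh: 19·(0−65/84) = −23·(ω_p−ω_arm)  ⇒  ω_p−ω_arm = 1235/1932
exact speed ratio = 1235/1932

1235/1932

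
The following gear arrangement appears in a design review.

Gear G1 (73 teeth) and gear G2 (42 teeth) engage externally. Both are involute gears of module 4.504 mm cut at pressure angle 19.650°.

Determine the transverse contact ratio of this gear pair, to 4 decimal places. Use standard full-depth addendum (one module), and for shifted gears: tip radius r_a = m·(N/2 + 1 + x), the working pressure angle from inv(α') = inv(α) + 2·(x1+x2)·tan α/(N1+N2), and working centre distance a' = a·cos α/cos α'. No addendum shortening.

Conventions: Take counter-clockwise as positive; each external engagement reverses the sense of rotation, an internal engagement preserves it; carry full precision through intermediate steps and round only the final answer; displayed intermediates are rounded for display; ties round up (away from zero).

1.7878

recognized (one external pair, fixed centres): single-mesh tooth geometry, m = 4.504, N1 = 73, N2 = 42
base radii: r_b1 = 154.822293, r_b2 = 89.075840
tip radii: r_a1 = 168.900000, r_a2 = 99.088000
no profile shift: α' = α, a' = a
action lengths: √(r_a1²−r_b1²) = 67.507537, √(r_a2²−r_b2²) = 43.404222
base pitch p_b = π·m·cos α = 13.325714
CR = (67.507537 + 43.404222 − 258.980000·sin 19.65000°)/13.325714 = 1.787794
contact ratio ≈ 1.7878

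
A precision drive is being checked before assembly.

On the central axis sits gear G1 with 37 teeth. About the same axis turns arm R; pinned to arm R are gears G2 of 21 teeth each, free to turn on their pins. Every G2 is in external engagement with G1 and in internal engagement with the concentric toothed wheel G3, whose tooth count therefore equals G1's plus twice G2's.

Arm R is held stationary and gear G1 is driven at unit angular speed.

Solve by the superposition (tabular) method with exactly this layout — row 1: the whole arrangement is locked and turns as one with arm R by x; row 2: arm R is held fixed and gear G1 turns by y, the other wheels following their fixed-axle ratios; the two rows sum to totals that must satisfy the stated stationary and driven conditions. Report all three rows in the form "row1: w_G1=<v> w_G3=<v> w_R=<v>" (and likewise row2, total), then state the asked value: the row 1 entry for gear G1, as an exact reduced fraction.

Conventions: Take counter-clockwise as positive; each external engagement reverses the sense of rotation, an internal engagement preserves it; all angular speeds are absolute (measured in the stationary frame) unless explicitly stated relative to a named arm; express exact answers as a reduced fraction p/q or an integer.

topology: planetary set — G1 37T / G2 21T / G3 79T, arm = carrier (Willis)
row 1 (train locked, turned with arm): all members turn x
superposition row 2 [arm held]: sun y, ring −(37/79)·y, arm 0
boundary: total ω_arm = x = 0 and total ω_sun = x + y = 1  ⇒  y = 1, x = 0
row 2 ring = −(37/79)·1 = -37/79
totals (row 1 + row 2): sun 0 + 1 = 1, ring 0 + (-37/79) = -37/79, arm 0 + 0 = 0
asked cell (row1, sun) = 0

row1: w_G1=0 w_G3=0 w_R=0
row2: w_G1=1 w_G3=-37/79 w_R=0
total: w_G1=1 w_G3=-37/79 w_R=0
asked value: 0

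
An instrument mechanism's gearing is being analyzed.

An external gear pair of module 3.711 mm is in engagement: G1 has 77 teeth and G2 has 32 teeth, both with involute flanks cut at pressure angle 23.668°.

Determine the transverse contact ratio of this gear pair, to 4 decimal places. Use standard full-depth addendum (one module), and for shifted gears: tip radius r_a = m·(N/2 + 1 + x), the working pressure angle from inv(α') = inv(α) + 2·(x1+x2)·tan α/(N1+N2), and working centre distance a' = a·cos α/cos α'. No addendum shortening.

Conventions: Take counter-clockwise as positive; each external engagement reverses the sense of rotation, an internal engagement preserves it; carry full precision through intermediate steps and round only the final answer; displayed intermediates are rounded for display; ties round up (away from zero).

class = single-mesh tooth geometry [involute pair 77T × 32T, m = 3.711]
base radii: r_b1 = 130.855973, r_b2 = 54.381703
tip radii: r_a1 = 146.584500, r_a2 = 63.087000
no profile shift: α' = α, a' = a
action lengths: √(r_a1²−r_b1²) = 66.058535, √(r_a2²−r_b2²) = 31.978117
base pitch p_b = π·m·cos α = 10.677822
CR = (66.058535 + 31.978117 − 202.249500·sin 23.66800°)/10.677822 = 1.577696
contact ratio ≈ 1.5777

1.5777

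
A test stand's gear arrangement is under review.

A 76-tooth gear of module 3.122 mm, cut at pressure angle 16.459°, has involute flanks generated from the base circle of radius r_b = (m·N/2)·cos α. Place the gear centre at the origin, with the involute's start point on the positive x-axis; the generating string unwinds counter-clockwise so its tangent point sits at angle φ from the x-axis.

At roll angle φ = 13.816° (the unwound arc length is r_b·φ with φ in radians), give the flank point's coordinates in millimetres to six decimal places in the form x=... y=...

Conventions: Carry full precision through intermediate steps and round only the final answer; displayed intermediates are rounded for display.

class = single-mesh tooth geometry [base-circle involute, m = 3.122, 76T]
pitch radius r_p = m·N/2 = 3.122·76/2 = 118.636000
base radius r_b = r_p·cos α = 118.636000·cos 16.459° = 113.774620
roll angle φ = 13.816° = 0.24113469 rad
x = r_b·(cos φ + φ·sin φ) = 117.034458
y = r_b·(sin φ − φ·cos φ) = 0.528659

x=117.034458 y=0.528659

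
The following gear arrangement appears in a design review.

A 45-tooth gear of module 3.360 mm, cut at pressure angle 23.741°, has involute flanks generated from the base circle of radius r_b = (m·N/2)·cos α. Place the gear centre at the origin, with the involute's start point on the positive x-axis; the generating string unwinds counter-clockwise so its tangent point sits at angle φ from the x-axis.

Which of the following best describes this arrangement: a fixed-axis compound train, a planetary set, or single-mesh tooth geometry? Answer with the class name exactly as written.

class = single-mesh tooth geometry [base-circle involute, m = 3.360, 45T]
classification: single-mesh tooth geometry

single-mesh tooth geometry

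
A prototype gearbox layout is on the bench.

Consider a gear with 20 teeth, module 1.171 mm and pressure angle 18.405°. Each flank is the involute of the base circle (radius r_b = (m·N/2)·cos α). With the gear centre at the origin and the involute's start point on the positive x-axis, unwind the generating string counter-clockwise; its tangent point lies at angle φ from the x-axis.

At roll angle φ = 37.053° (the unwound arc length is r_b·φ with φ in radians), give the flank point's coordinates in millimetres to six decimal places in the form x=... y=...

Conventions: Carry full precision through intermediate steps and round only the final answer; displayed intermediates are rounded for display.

topology: single-mesh involute geometry — m = 1.171, N = 20
pitch radius r_p = m·N/2 = 1.171·20/2 = 11.710000
base radius r_b = r_p·cos α = 11.710000·cos 18.405° = 11.111015
roll angle φ = 37.053° = 0.64669685 rad
x = r_b·(cos φ + φ·sin φ) = 13.197086
y = r_b·(sin φ − φ·cos φ) = 0.960422

x=13.197086 y=0.960422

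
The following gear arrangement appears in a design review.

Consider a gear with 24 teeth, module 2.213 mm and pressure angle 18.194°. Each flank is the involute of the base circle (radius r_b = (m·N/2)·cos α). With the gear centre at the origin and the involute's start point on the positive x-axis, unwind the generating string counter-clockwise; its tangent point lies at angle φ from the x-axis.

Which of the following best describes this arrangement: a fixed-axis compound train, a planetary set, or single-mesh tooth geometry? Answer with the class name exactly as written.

single-mesh tooth geometry

topology: single-mesh involute geometry — m = 2.213, N = 24
classification: single-mesh tooth geometry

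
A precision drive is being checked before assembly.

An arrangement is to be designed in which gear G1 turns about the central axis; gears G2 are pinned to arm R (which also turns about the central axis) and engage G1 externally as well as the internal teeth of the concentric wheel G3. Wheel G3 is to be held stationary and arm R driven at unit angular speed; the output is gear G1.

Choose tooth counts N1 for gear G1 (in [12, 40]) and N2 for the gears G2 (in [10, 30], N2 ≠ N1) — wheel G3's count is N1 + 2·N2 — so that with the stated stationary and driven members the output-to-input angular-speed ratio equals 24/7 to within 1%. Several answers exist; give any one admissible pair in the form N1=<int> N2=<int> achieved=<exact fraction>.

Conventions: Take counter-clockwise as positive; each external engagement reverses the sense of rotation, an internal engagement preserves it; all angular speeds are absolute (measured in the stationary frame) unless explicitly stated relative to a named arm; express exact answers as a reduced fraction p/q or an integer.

class = planetary set [ratio 24/7 wanted; Willis about the carrier]
Willis with ω_ring = 0: ω_sun/ω_arm = (N1+N3)/N1; set equal to 24/7  ⇒  N3/N1 = 24/7 − 1 = 17/7
N3 = N1 + 2·N2  ⇒  N2/N1 = (N3/N1 − 1)/2 = (17/7 − 1)/2 = 5/7
smallest multiple with N1 ≥ 12 and N2 ≥ 10: k = 2  ⇒  N1 = 2·7 = 14, N2 = 2·5 = 10 (N1 ≤ 40, N2 ≤ 30, N2 ≠ N1 ✓), N3 = 14 + 2·10 = 34
check: (N1+N3)/N1 with N1 = 14, N3 = 34 gives 24/7; |achieved − target| = 0 ≤ 6/175 ✓

N1=14 N2=10 achieved=24/7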